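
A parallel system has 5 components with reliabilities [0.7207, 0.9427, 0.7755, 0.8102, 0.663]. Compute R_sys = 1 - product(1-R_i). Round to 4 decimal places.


Components: [0.7207, 0.9427, 0.7755, 0.8102, 0.663]
(1 - 0.7207) = 0.2793, running product = 0.2793
(1 - 0.9427) = 0.0573, running product = 0.016
(1 - 0.7755) = 0.2245, running product = 0.0036
(1 - 0.8102) = 0.1898, running product = 0.0007
(1 - 0.663) = 0.337, running product = 0.0002
Product of (1-R_i) = 0.0002
R_sys = 1 - 0.0002 = 0.9998

0.9998


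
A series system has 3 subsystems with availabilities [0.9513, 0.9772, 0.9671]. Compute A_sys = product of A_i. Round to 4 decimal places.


Subsystems: [0.9513, 0.9772, 0.9671]
After subsystem 1 (A=0.9513): product = 0.9513
After subsystem 2 (A=0.9772): product = 0.9296
After subsystem 3 (A=0.9671): product = 0.899
A_sys = 0.899

0.899


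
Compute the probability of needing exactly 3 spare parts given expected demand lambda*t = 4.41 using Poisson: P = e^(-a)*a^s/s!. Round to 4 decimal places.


a = 4.41, s = 3
e^(-a) = e^(-4.41) = 0.0122
a^s = 4.41^3 = 85.7661
s! = 6
P = 0.0122 * 85.7661 / 6
P = 0.1738

0.1738


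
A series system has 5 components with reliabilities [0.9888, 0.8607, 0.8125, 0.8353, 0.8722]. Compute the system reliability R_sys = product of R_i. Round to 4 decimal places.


Components: [0.9888, 0.8607, 0.8125, 0.8353, 0.8722]
After component 1 (R=0.9888): product = 0.9888
After component 2 (R=0.8607): product = 0.8511
After component 3 (R=0.8125): product = 0.6915
After component 4 (R=0.8353): product = 0.5776
After component 5 (R=0.8722): product = 0.5038
R_sys = 0.5038

0.5038


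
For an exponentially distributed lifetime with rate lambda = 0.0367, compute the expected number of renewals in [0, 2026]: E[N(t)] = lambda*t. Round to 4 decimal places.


lambda = 0.0367
t = 2026
E[N(t)] = lambda * t
E[N(t)] = 0.0367 * 2026
E[N(t)] = 74.3542

74.3542


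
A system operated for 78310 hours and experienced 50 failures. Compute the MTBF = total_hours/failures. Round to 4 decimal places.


total_hours = 78310
failures = 50
MTBF = 78310 / 50
MTBF = 1566.2

1566.2


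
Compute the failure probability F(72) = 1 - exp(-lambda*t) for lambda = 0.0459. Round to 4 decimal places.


lambda = 0.0459, t = 72
lambda * t = 3.3048
exp(-3.3048) = 0.0367
F(t) = 1 - 0.0367
F(t) = 0.9633

0.9633


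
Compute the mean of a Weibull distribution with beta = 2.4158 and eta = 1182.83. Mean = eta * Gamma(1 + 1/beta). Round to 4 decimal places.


beta = 2.4158, eta = 1182.83
1/beta = 0.4139
1 + 1/beta = 1.4139
Gamma(1.4139) = 0.8866
Mean = 1182.83 * 0.8866
Mean = 1048.6885

1048.6885


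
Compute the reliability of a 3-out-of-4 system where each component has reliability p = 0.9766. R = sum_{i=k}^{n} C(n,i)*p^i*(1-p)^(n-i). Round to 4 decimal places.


k = 3, n = 4, p = 0.9766
i=3: C(4,3)=4 * 0.9766^3 * 0.0234^1 = 0.0872
i=4: C(4,4)=1 * 0.9766^4 * 0.0234^0 = 0.9096
R = sum of terms = 0.9968

0.9968


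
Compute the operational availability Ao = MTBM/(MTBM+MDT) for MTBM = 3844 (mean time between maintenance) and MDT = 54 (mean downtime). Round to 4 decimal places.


MTBM = 3844
MDT = 54
MTBM + MDT = 3898
Ao = 3844 / 3898
Ao = 0.9861

0.9861


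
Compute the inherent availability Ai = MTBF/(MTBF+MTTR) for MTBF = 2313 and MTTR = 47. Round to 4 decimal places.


MTBF = 2313
MTTR = 47
MTBF + MTTR = 2360
Ai = 2313 / 2360
Ai = 0.9801

0.9801


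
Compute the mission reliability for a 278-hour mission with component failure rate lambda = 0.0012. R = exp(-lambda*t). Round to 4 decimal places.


lambda = 0.0012
mission_time = 278
lambda * t = 0.0012 * 278 = 0.3336
R = exp(-0.3336)
R = 0.7163

0.7163


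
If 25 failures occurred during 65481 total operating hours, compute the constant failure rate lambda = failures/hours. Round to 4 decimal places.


failures = 25
total_hours = 65481
lambda = 25 / 65481
lambda = 0.0004

0.0004


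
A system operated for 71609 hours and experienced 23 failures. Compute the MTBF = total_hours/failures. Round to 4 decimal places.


total_hours = 71609
failures = 23
MTBF = 71609 / 23
MTBF = 3113.4348

3113.4348


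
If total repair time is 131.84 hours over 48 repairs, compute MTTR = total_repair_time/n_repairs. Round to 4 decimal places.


total_repair_time = 131.84
n_repairs = 48
MTTR = 131.84 / 48
MTTR = 2.7467

2.7467


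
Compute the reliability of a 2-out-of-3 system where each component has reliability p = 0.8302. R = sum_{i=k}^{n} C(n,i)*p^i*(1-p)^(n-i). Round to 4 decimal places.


k = 2, n = 3, p = 0.8302
i=2: C(3,2)=3 * 0.8302^2 * 0.1698^1 = 0.3511
i=3: C(3,3)=1 * 0.8302^3 * 0.1698^0 = 0.5722
R = sum of terms = 0.9233

0.9233


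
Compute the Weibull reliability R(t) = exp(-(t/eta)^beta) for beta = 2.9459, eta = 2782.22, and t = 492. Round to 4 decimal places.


beta = 2.9459, eta = 2782.22, t = 492
t/eta = 492 / 2782.22 = 0.1768
(t/eta)^beta = 0.1768^2.9459 = 0.0061
R(t) = exp(-0.0061)
R(t) = 0.9939

0.9939


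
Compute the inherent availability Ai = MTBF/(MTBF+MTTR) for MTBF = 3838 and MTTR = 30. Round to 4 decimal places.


MTBF = 3838
MTTR = 30
MTBF + MTTR = 3868
Ai = 3838 / 3868
Ai = 0.9922

0.9922


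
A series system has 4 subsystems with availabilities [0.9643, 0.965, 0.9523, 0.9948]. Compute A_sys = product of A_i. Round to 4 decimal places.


Subsystems: [0.9643, 0.965, 0.9523, 0.9948]
After subsystem 1 (A=0.9643): product = 0.9643
After subsystem 2 (A=0.965): product = 0.9305
After subsystem 3 (A=0.9523): product = 0.8862
After subsystem 4 (A=0.9948): product = 0.8816
A_sys = 0.8816

0.8816


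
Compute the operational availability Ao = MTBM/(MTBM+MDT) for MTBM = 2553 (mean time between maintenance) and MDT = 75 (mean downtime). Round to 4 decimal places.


MTBM = 2553
MDT = 75
MTBM + MDT = 2628
Ao = 2553 / 2628
Ao = 0.9715

0.9715


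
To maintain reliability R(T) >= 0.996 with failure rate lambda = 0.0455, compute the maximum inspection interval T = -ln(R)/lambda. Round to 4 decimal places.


R_target = 0.996
lambda = 0.0455
-ln(0.996) = 0.004
T = 0.004 / 0.0455
T = 0.0881

0.0881


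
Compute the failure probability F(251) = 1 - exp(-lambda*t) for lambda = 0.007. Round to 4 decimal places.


lambda = 0.007, t = 251
lambda * t = 1.757
exp(-1.757) = 0.1726
F(t) = 1 - 0.1726
F(t) = 0.8274

0.8274


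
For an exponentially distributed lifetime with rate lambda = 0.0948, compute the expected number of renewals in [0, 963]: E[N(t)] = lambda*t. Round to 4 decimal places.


lambda = 0.0948
t = 963
E[N(t)] = lambda * t
E[N(t)] = 0.0948 * 963
E[N(t)] = 91.2924

91.2924


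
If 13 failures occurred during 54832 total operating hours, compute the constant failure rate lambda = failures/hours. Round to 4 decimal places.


failures = 13
total_hours = 54832
lambda = 13 / 54832
lambda = 0.0002

0.0002


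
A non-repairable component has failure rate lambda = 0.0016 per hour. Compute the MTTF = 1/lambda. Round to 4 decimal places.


lambda = 0.0016
MTTF = 1 / 0.0016
MTTF = 625.0

625.0


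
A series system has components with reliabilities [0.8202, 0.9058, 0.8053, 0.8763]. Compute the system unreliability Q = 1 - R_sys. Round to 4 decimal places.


Components: [0.8202, 0.9058, 0.8053, 0.8763]
After component 1: product = 0.8202
After component 2: product = 0.7429
After component 3: product = 0.5983
After component 4: product = 0.5243
R_sys = 0.5243
Q = 1 - 0.5243 = 0.4757

0.4757


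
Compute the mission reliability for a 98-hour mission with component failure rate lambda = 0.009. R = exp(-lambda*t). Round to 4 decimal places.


lambda = 0.009
mission_time = 98
lambda * t = 0.009 * 98 = 0.882
R = exp(-0.882)
R = 0.414

0.414


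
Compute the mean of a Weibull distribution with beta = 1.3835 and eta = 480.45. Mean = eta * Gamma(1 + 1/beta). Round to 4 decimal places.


beta = 1.3835, eta = 480.45
1/beta = 0.7228
1 + 1/beta = 1.7228
Gamma(1.7228) = 0.9132
Mean = 480.45 * 0.9132
Mean = 438.7266

438.7266


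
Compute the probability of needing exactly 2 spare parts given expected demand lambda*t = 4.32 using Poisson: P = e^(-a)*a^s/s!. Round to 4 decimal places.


a = 4.32, s = 2
e^(-a) = e^(-4.32) = 0.0133
a^s = 4.32^2 = 18.6624
s! = 2
P = 0.0133 * 18.6624 / 2
P = 0.1241

0.1241


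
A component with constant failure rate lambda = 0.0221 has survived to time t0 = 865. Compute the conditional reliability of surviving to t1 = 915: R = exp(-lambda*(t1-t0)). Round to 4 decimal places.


lambda = 0.0221
t0 = 865, t1 = 915
t1 - t0 = 50
lambda * (t1-t0) = 0.0221 * 50 = 1.105
R = exp(-1.105)
R = 0.3312

0.3312


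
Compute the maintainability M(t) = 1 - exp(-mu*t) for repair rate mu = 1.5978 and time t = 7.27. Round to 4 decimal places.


mu = 1.5978, t = 7.27
mu * t = 1.5978 * 7.27 = 11.616
exp(-11.616) = 0.0
M(t) = 1 - 0.0
M(t) = 1.0

1.0


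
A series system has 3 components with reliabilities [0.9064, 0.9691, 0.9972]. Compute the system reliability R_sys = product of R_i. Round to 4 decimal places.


Components: [0.9064, 0.9691, 0.9972]
After component 1 (R=0.9064): product = 0.9064
After component 2 (R=0.9691): product = 0.8784
After component 3 (R=0.9972): product = 0.8759
R_sys = 0.8759

0.8759


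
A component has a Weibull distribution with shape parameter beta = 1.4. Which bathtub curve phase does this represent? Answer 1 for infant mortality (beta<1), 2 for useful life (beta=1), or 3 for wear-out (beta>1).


beta = 1.4
Compare beta to 1:
beta < 1 => infant mortality (phase 1)
beta = 1 => useful life (phase 2)
beta > 1 => wear-out (phase 3)
Since beta = 1.4, this is wear-out (increasing failure rate)
Phase = 3

3


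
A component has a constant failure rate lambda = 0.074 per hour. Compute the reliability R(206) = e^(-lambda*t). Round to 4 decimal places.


lambda = 0.074
t = 206
lambda * t = 15.244
R(t) = e^(-15.244)
R(t) = 0.0

0.0


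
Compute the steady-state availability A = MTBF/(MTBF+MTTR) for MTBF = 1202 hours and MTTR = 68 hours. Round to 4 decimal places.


MTBF = 1202
MTTR = 68
MTBF + MTTR = 1270
A = 1202 / 1270
A = 0.9465

0.9465


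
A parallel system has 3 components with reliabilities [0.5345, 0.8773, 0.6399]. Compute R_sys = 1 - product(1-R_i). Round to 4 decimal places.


Components: [0.5345, 0.8773, 0.6399]
(1 - 0.5345) = 0.4655, running product = 0.4655
(1 - 0.8773) = 0.1227, running product = 0.0571
(1 - 0.6399) = 0.3601, running product = 0.0206
Product of (1-R_i) = 0.0206
R_sys = 1 - 0.0206 = 0.9794

0.9794


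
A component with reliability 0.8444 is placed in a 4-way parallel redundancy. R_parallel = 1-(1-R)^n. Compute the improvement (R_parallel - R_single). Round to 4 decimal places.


R_single = 0.8444, n = 4
1 - R_single = 0.1556
(1 - R_single)^n = 0.1556^4 = 0.0006
R_parallel = 1 - 0.0006 = 0.9994
Improvement = 0.9994 - 0.8444
Improvement = 0.155

0.155


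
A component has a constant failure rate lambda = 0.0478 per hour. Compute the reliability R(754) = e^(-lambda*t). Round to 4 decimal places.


lambda = 0.0478
t = 754
lambda * t = 36.0412
R(t) = e^(-36.0412)
R(t) = 0.0

0.0


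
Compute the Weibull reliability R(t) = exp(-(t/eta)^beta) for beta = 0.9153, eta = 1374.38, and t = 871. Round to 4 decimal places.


beta = 0.9153, eta = 1374.38, t = 871
t/eta = 871 / 1374.38 = 0.6337
(t/eta)^beta = 0.6337^0.9153 = 0.6587
R(t) = exp(-0.6587)
R(t) = 0.5175

0.5175


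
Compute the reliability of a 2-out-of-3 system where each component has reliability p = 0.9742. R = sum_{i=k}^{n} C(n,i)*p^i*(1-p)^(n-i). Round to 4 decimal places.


k = 2, n = 3, p = 0.9742
i=2: C(3,2)=3 * 0.9742^2 * 0.0258^1 = 0.0735
i=3: C(3,3)=1 * 0.9742^3 * 0.0258^0 = 0.9246
R = sum of terms = 0.998

0.998


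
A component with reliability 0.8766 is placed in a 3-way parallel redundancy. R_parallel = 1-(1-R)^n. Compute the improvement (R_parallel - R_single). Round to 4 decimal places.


R_single = 0.8766, n = 3
1 - R_single = 0.1234
(1 - R_single)^n = 0.1234^3 = 0.0019
R_parallel = 1 - 0.0019 = 0.9981
Improvement = 0.9981 - 0.8766
Improvement = 0.1215

0.1215


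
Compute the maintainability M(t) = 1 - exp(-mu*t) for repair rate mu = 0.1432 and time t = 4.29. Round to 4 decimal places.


mu = 0.1432, t = 4.29
mu * t = 0.1432 * 4.29 = 0.6143
exp(-0.6143) = 0.541
M(t) = 1 - 0.541
M(t) = 0.459

0.459


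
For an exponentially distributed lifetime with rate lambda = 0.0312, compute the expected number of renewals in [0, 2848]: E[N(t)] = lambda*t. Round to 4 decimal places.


lambda = 0.0312
t = 2848
E[N(t)] = lambda * t
E[N(t)] = 0.0312 * 2848
E[N(t)] = 88.8576

88.8576


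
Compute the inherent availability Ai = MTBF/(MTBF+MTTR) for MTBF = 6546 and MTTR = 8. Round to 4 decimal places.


MTBF = 6546
MTTR = 8
MTBF + MTTR = 6554
Ai = 6546 / 6554
Ai = 0.9988

0.9988


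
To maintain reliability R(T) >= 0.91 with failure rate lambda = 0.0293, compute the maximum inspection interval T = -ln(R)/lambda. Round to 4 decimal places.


R_target = 0.91
lambda = 0.0293
-ln(0.91) = 0.0943
T = 0.0943 / 0.0293
T = 3.2188

3.2188


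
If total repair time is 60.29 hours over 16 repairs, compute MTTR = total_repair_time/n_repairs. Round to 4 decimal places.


total_repair_time = 60.29
n_repairs = 16
MTTR = 60.29 / 16
MTTR = 3.7681

3.7681


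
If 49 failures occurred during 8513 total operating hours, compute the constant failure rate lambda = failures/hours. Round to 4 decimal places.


failures = 49
total_hours = 8513
lambda = 49 / 8513
lambda = 0.0058

0.0058


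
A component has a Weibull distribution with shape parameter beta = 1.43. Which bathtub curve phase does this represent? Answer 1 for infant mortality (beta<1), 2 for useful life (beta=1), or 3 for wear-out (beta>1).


beta = 1.43
Compare beta to 1:
beta < 1 => infant mortality (phase 1)
beta = 1 => useful life (phase 2)
beta > 1 => wear-out (phase 3)
Since beta = 1.43, this is wear-out (increasing failure rate)
Phase = 3

3


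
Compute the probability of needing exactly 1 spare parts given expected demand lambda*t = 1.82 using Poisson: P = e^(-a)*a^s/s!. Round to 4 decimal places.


a = 1.82, s = 1
e^(-a) = e^(-1.82) = 0.162
a^s = 1.82^1 = 1.82
s! = 1
P = 0.162 * 1.82 / 1
P = 0.2949

0.2949


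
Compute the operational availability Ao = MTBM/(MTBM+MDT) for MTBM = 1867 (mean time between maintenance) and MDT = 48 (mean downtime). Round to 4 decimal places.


MTBM = 1867
MDT = 48
MTBM + MDT = 1915
Ao = 1867 / 1915
Ao = 0.9749

0.9749


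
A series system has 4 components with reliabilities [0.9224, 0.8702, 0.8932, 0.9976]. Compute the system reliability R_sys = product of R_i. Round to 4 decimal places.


Components: [0.9224, 0.8702, 0.8932, 0.9976]
After component 1 (R=0.9224): product = 0.9224
After component 2 (R=0.8702): product = 0.8027
After component 3 (R=0.8932): product = 0.7169
After component 4 (R=0.9976): product = 0.7152
R_sys = 0.7152

0.7152


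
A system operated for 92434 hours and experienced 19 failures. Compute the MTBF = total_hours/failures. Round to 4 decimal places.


total_hours = 92434
failures = 19
MTBF = 92434 / 19
MTBF = 4864.9474

4864.9474


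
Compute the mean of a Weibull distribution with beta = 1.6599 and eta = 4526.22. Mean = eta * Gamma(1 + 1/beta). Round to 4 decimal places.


beta = 1.6599, eta = 4526.22
1/beta = 0.6024
1 + 1/beta = 1.6024
Gamma(1.6024) = 0.8938
Mean = 4526.22 * 0.8938
Mean = 4045.5045

4045.5045


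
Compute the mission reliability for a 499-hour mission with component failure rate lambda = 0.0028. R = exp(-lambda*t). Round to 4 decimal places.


lambda = 0.0028
mission_time = 499
lambda * t = 0.0028 * 499 = 1.3972
R = exp(-1.3972)
R = 0.2473

0.2473


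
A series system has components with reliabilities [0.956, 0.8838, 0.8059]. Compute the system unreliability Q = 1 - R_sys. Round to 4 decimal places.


Components: [0.956, 0.8838, 0.8059]
After component 1: product = 0.956
After component 2: product = 0.8449
After component 3: product = 0.6809
R_sys = 0.6809
Q = 1 - 0.6809 = 0.3191

0.3191


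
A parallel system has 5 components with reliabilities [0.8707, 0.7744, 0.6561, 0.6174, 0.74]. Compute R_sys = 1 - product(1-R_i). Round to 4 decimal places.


Components: [0.8707, 0.7744, 0.6561, 0.6174, 0.74]
(1 - 0.8707) = 0.1293, running product = 0.1293
(1 - 0.7744) = 0.2256, running product = 0.0292
(1 - 0.6561) = 0.3439, running product = 0.01
(1 - 0.6174) = 0.3826, running product = 0.0038
(1 - 0.74) = 0.26, running product = 0.001
Product of (1-R_i) = 0.001
R_sys = 1 - 0.001 = 0.999

0.999


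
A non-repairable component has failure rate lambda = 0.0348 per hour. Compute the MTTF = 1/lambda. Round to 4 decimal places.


lambda = 0.0348
MTTF = 1 / 0.0348
MTTF = 28.7356

28.7356


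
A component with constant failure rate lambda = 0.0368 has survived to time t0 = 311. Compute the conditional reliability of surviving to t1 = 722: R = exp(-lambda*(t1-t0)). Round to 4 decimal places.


lambda = 0.0368
t0 = 311, t1 = 722
t1 - t0 = 411
lambda * (t1-t0) = 0.0368 * 411 = 15.1248
R = exp(-15.1248)
R = 0.0

0.0


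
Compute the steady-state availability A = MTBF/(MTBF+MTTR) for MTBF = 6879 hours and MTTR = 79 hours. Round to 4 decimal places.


MTBF = 6879
MTTR = 79
MTBF + MTTR = 6958
A = 6879 / 6958
A = 0.9886

0.9886


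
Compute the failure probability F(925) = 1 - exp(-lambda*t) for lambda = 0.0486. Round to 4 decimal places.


lambda = 0.0486, t = 925
lambda * t = 44.955
exp(-44.955) = 0.0
F(t) = 1 - 0.0
F(t) = 1.0

1.0


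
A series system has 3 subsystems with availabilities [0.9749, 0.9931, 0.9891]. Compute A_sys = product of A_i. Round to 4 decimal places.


Subsystems: [0.9749, 0.9931, 0.9891]
After subsystem 1 (A=0.9749): product = 0.9749
After subsystem 2 (A=0.9931): product = 0.9682
After subsystem 3 (A=0.9891): product = 0.9576
A_sys = 0.9576

0.9576


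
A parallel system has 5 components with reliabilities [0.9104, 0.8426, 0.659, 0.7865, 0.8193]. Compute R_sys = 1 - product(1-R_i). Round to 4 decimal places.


Components: [0.9104, 0.8426, 0.659, 0.7865, 0.8193]
(1 - 0.9104) = 0.0896, running product = 0.0896
(1 - 0.8426) = 0.1574, running product = 0.0141
(1 - 0.659) = 0.341, running product = 0.0048
(1 - 0.7865) = 0.2135, running product = 0.001
(1 - 0.8193) = 0.1807, running product = 0.0002
Product of (1-R_i) = 0.0002
R_sys = 1 - 0.0002 = 0.9998

0.9998


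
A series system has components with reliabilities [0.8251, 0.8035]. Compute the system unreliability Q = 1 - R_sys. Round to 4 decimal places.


Components: [0.8251, 0.8035]
After component 1: product = 0.8251
After component 2: product = 0.663
R_sys = 0.663
Q = 1 - 0.663 = 0.337

0.337


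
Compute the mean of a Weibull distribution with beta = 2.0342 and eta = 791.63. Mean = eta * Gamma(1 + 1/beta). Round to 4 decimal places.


beta = 2.0342, eta = 791.63
1/beta = 0.4916
1 + 1/beta = 1.4916
Gamma(1.4916) = 0.886
Mean = 791.63 * 0.886
Mean = 701.3719

701.3719


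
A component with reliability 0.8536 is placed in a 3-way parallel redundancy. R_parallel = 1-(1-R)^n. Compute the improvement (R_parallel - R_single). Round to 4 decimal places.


R_single = 0.8536, n = 3
1 - R_single = 0.1464
(1 - R_single)^n = 0.1464^3 = 0.0031
R_parallel = 1 - 0.0031 = 0.9969
Improvement = 0.9969 - 0.8536
Improvement = 0.1433

0.1433


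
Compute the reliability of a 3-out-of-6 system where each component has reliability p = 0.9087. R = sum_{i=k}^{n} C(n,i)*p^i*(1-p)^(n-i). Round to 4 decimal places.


k = 3, n = 6, p = 0.9087
i=3: C(6,3)=20 * 0.9087^3 * 0.0913^3 = 0.0114
i=4: C(6,4)=15 * 0.9087^4 * 0.0913^2 = 0.0853
i=5: C(6,5)=6 * 0.9087^5 * 0.0913^1 = 0.3394
i=6: C(6,6)=1 * 0.9087^6 * 0.0913^0 = 0.563
R = sum of terms = 0.9991

0.9991


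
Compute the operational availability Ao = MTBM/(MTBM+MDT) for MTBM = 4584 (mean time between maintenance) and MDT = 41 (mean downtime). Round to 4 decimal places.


MTBM = 4584
MDT = 41
MTBM + MDT = 4625
Ao = 4584 / 4625
Ao = 0.9911

0.9911


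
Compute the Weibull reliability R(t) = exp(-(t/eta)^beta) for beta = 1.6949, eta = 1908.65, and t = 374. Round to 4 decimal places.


beta = 1.6949, eta = 1908.65, t = 374
t/eta = 374 / 1908.65 = 0.196
(t/eta)^beta = 0.196^1.6949 = 0.0631
R(t) = exp(-0.0631)
R(t) = 0.9388

0.9388


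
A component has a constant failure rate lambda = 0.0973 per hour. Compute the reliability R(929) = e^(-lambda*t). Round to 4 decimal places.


lambda = 0.0973
t = 929
lambda * t = 90.3917
R(t) = e^(-90.3917)
R(t) = 0.0

0.0


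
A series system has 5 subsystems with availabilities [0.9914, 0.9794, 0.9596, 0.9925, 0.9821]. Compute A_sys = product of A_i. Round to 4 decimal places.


Subsystems: [0.9914, 0.9794, 0.9596, 0.9925, 0.9821]
After subsystem 1 (A=0.9914): product = 0.9914
After subsystem 2 (A=0.9794): product = 0.971
After subsystem 3 (A=0.9596): product = 0.9317
After subsystem 4 (A=0.9925): product = 0.9248
After subsystem 5 (A=0.9821): product = 0.9082
A_sys = 0.9082

0.9082


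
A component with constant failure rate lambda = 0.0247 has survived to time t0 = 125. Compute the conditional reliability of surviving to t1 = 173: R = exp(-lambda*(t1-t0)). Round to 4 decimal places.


lambda = 0.0247
t0 = 125, t1 = 173
t1 - t0 = 48
lambda * (t1-t0) = 0.0247 * 48 = 1.1856
R = exp(-1.1856)
R = 0.3056

0.3056


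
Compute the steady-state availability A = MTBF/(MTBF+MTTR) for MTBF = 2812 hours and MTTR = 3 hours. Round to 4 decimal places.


MTBF = 2812
MTTR = 3
MTBF + MTTR = 2815
A = 2812 / 2815
A = 0.9989

0.9989


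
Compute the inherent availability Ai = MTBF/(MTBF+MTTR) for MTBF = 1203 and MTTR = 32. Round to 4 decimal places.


MTBF = 1203
MTTR = 32
MTBF + MTTR = 1235
Ai = 1203 / 1235
Ai = 0.9741

0.9741


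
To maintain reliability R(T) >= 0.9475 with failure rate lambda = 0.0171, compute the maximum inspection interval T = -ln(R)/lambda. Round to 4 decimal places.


R_target = 0.9475
lambda = 0.0171
-ln(0.9475) = 0.0539
T = 0.0539 / 0.0171
T = 3.1537

3.1537


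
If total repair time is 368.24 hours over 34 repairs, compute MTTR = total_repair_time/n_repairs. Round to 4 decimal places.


total_repair_time = 368.24
n_repairs = 34
MTTR = 368.24 / 34
MTTR = 10.8306

10.8306


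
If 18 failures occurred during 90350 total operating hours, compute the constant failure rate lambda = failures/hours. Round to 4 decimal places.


failures = 18
total_hours = 90350
lambda = 18 / 90350
lambda = 0.0002

0.0002


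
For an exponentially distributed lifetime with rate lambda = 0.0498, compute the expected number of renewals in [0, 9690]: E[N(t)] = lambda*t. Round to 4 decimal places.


lambda = 0.0498
t = 9690
E[N(t)] = lambda * t
E[N(t)] = 0.0498 * 9690
E[N(t)] = 482.562

482.562


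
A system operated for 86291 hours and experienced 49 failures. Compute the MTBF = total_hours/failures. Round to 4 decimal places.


total_hours = 86291
failures = 49
MTBF = 86291 / 49
MTBF = 1761.0408

1761.0408


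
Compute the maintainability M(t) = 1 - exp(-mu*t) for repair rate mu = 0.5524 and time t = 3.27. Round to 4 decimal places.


mu = 0.5524, t = 3.27
mu * t = 0.5524 * 3.27 = 1.8063
exp(-1.8063) = 0.1643
M(t) = 1 - 0.1643
M(t) = 0.8357

0.8357


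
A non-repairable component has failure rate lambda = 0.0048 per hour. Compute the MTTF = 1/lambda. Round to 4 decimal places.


lambda = 0.0048
MTTF = 1 / 0.0048
MTTF = 208.3333

208.3333


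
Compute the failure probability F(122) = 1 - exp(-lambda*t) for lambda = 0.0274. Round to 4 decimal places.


lambda = 0.0274, t = 122
lambda * t = 3.3428
exp(-3.3428) = 0.0353
F(t) = 1 - 0.0353
F(t) = 0.9647

0.9647


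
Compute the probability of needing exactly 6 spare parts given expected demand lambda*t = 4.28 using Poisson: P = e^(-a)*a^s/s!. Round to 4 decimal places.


a = 4.28, s = 6
e^(-a) = e^(-4.28) = 0.0138
a^s = 4.28^6 = 6146.9915
s! = 720
P = 0.0138 * 6146.9915 / 720
P = 0.1182

0.1182


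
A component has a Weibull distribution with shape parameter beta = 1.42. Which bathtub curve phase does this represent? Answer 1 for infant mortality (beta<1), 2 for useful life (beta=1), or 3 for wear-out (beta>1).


beta = 1.42
Compare beta to 1:
beta < 1 => infant mortality (phase 1)
beta = 1 => useful life (phase 2)
beta > 1 => wear-out (phase 3)
Since beta = 1.42, this is wear-out (increasing failure rate)
Phase = 3

3


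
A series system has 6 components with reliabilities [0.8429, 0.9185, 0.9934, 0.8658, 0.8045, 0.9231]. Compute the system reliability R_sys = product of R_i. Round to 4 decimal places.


Components: [0.8429, 0.9185, 0.9934, 0.8658, 0.8045, 0.9231]
After component 1 (R=0.8429): product = 0.8429
After component 2 (R=0.9185): product = 0.7742
After component 3 (R=0.9934): product = 0.7691
After component 4 (R=0.8658): product = 0.6659
After component 5 (R=0.8045): product = 0.5357
After component 6 (R=0.9231): product = 0.4945
R_sys = 0.4945

0.4945


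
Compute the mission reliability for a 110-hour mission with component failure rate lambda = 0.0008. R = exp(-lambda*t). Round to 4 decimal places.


lambda = 0.0008
mission_time = 110
lambda * t = 0.0008 * 110 = 0.088
R = exp(-0.088)
R = 0.9158

0.9158


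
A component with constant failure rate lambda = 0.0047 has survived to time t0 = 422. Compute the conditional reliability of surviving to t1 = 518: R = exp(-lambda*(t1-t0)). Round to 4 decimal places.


lambda = 0.0047
t0 = 422, t1 = 518
t1 - t0 = 96
lambda * (t1-t0) = 0.0047 * 96 = 0.4512
R = exp(-0.4512)
R = 0.6369

0.6369


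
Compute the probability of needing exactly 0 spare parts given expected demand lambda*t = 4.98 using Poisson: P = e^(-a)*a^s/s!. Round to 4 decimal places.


a = 4.98, s = 0
e^(-a) = e^(-4.98) = 0.0069
a^s = 4.98^0 = 1.0
s! = 1
P = 0.0069 * 1.0 / 1
P = 0.0069

0.0069


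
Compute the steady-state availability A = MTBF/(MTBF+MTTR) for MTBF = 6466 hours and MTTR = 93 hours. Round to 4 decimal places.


MTBF = 6466
MTTR = 93
MTBF + MTTR = 6559
A = 6466 / 6559
A = 0.9858

0.9858


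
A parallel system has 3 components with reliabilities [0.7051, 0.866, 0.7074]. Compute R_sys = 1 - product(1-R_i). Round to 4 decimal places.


Components: [0.7051, 0.866, 0.7074]
(1 - 0.7051) = 0.2949, running product = 0.2949
(1 - 0.866) = 0.134, running product = 0.0395
(1 - 0.7074) = 0.2926, running product = 0.0116
Product of (1-R_i) = 0.0116
R_sys = 1 - 0.0116 = 0.9884

0.9884


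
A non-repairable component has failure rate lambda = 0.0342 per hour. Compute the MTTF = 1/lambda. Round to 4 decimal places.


lambda = 0.0342
MTTF = 1 / 0.0342
MTTF = 29.2398

29.2398


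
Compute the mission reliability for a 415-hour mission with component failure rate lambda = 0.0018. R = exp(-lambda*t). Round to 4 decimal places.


lambda = 0.0018
mission_time = 415
lambda * t = 0.0018 * 415 = 0.747
R = exp(-0.747)
R = 0.4738

0.4738


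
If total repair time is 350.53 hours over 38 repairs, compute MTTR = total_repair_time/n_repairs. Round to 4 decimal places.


total_repair_time = 350.53
n_repairs = 38
MTTR = 350.53 / 38
MTTR = 9.2245

9.2245


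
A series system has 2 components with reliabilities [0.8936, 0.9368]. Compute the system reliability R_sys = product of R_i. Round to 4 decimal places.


Components: [0.8936, 0.9368]
After component 1 (R=0.8936): product = 0.8936
After component 2 (R=0.9368): product = 0.8371
R_sys = 0.8371

0.8371


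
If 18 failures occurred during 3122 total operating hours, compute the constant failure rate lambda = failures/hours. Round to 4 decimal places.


failures = 18
total_hours = 3122
lambda = 18 / 3122
lambda = 0.0058

0.0058


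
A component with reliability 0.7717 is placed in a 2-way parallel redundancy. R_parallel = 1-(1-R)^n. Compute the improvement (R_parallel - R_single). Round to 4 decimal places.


R_single = 0.7717, n = 2
1 - R_single = 0.2283
(1 - R_single)^n = 0.2283^2 = 0.0521
R_parallel = 1 - 0.0521 = 0.9479
Improvement = 0.9479 - 0.7717
Improvement = 0.1762

0.1762


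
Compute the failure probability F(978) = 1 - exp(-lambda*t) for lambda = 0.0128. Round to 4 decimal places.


lambda = 0.0128, t = 978
lambda * t = 12.5184
exp(-12.5184) = 0.0
F(t) = 1 - 0.0
F(t) = 1.0

1.0


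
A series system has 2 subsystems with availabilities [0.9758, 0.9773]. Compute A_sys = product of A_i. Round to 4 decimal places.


Subsystems: [0.9758, 0.9773]
After subsystem 1 (A=0.9758): product = 0.9758
After subsystem 2 (A=0.9773): product = 0.9536
A_sys = 0.9536

0.9536


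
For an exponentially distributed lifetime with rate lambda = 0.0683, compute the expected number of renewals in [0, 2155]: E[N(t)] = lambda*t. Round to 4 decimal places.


lambda = 0.0683
t = 2155
E[N(t)] = lambda * t
E[N(t)] = 0.0683 * 2155
E[N(t)] = 147.1865

147.1865


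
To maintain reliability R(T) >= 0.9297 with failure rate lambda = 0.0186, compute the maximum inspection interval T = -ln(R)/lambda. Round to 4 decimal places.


R_target = 0.9297
lambda = 0.0186
-ln(0.9297) = 0.0729
T = 0.0729 / 0.0186
T = 3.919

3.919


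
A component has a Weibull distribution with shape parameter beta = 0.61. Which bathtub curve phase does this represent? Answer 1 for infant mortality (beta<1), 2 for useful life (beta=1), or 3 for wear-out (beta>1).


beta = 0.61
Compare beta to 1:
beta < 1 => infant mortality (phase 1)
beta = 1 => useful life (phase 2)
beta > 1 => wear-out (phase 3)
Since beta = 0.61, this is infant mortality (decreasing failure rate)
Phase = 1

1


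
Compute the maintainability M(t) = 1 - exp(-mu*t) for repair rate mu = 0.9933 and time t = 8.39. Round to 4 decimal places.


mu = 0.9933, t = 8.39
mu * t = 0.9933 * 8.39 = 8.3338
exp(-8.3338) = 0.0002
M(t) = 1 - 0.0002
M(t) = 0.9998

0.9998


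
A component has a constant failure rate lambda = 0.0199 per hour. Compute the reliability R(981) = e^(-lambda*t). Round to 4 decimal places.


lambda = 0.0199
t = 981
lambda * t = 19.5219
R(t) = e^(-19.5219)
R(t) = 0.0

0.0


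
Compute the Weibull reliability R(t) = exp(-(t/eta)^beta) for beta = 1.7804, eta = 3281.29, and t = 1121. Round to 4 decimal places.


beta = 1.7804, eta = 3281.29, t = 1121
t/eta = 1121 / 3281.29 = 0.3416
(t/eta)^beta = 0.3416^1.7804 = 0.1478
R(t) = exp(-0.1478)
R(t) = 0.8626

0.8626


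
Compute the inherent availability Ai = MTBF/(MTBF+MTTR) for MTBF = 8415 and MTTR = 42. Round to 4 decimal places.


MTBF = 8415
MTTR = 42
MTBF + MTTR = 8457
Ai = 8415 / 8457
Ai = 0.995

0.995


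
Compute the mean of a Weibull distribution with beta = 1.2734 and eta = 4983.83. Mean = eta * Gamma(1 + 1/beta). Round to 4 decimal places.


beta = 1.2734, eta = 4983.83
1/beta = 0.7853
1 + 1/beta = 1.7853
Gamma(1.7853) = 0.9276
Mean = 4983.83 * 0.9276
Mean = 4622.8209

4622.8209


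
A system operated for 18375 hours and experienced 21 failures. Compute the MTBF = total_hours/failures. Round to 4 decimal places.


total_hours = 18375
failures = 21
MTBF = 18375 / 21
MTBF = 875.0

875.0


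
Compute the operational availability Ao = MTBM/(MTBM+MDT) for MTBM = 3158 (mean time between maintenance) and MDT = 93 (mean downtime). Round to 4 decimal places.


MTBM = 3158
MDT = 93
MTBM + MDT = 3251
Ao = 3158 / 3251
Ao = 0.9714

0.9714


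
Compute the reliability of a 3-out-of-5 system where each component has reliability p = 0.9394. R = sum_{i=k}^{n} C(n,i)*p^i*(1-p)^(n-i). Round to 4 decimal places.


k = 3, n = 5, p = 0.9394
i=3: C(5,3)=10 * 0.9394^3 * 0.0606^2 = 0.0304
i=4: C(5,4)=5 * 0.9394^4 * 0.0606^1 = 0.236
i=5: C(5,5)=1 * 0.9394^5 * 0.0606^0 = 0.7316
R = sum of terms = 0.998

0.998


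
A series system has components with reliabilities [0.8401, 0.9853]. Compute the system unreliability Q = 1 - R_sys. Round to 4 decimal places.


Components: [0.8401, 0.9853]
After component 1: product = 0.8401
After component 2: product = 0.8278
R_sys = 0.8278
Q = 1 - 0.8278 = 0.1722

0.1722


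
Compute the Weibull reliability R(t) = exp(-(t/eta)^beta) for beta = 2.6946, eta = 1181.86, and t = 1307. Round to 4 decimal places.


beta = 2.6946, eta = 1181.86, t = 1307
t/eta = 1307 / 1181.86 = 1.1059
(t/eta)^beta = 1.1059^2.6946 = 1.3115
R(t) = exp(-1.3115)
R(t) = 0.2694

0.2694


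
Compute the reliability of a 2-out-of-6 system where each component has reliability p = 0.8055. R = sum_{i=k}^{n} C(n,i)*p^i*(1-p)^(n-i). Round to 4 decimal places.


k = 2, n = 6, p = 0.8055
i=2: C(6,2)=15 * 0.8055^2 * 0.1945^4 = 0.0139
i=3: C(6,3)=20 * 0.8055^3 * 0.1945^3 = 0.0769
i=4: C(6,4)=15 * 0.8055^4 * 0.1945^2 = 0.2389
i=5: C(6,5)=6 * 0.8055^5 * 0.1945^1 = 0.3957
i=6: C(6,6)=1 * 0.8055^6 * 0.1945^0 = 0.2731
R = sum of terms = 0.9986

0.9986


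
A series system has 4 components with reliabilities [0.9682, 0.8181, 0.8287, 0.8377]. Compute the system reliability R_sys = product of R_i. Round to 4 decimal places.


Components: [0.9682, 0.8181, 0.8287, 0.8377]
After component 1 (R=0.9682): product = 0.9682
After component 2 (R=0.8181): product = 0.7921
After component 3 (R=0.8287): product = 0.6564
After component 4 (R=0.8377): product = 0.5499
R_sys = 0.5499

0.5499


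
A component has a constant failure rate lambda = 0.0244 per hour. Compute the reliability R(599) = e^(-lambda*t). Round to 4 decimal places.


lambda = 0.0244
t = 599
lambda * t = 14.6156
R(t) = e^(-14.6156)
R(t) = 0.0

0.0


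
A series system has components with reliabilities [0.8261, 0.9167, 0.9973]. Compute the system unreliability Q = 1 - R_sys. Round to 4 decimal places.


Components: [0.8261, 0.9167, 0.9973]
After component 1: product = 0.8261
After component 2: product = 0.7573
After component 3: product = 0.7552
R_sys = 0.7552
Q = 1 - 0.7552 = 0.2448

0.2448


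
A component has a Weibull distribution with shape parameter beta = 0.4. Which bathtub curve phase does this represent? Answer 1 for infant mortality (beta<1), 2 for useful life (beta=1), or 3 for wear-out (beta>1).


beta = 0.4
Compare beta to 1:
beta < 1 => infant mortality (phase 1)
beta = 1 => useful life (phase 2)
beta > 1 => wear-out (phase 3)
Since beta = 0.4, this is infant mortality (decreasing failure rate)
Phase = 1

1


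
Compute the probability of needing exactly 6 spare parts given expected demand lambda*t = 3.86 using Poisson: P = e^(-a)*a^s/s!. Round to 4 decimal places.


a = 3.86, s = 6
e^(-a) = e^(-3.86) = 0.0211
a^s = 3.86^6 = 3307.6826
s! = 720
P = 0.0211 * 3307.6826 / 720
P = 0.0968

0.0968


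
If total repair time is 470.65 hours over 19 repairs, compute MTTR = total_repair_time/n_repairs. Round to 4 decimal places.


total_repair_time = 470.65
n_repairs = 19
MTTR = 470.65 / 19
MTTR = 24.7711

24.7711


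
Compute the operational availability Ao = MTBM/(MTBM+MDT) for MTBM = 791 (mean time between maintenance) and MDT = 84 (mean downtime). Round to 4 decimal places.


MTBM = 791
MDT = 84
MTBM + MDT = 875
Ao = 791 / 875
Ao = 0.904

0.904


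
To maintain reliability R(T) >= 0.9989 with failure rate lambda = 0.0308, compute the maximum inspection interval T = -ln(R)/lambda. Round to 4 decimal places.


R_target = 0.9989
lambda = 0.0308
-ln(0.9989) = 0.0011
T = 0.0011 / 0.0308
T = 0.0357

0.0357


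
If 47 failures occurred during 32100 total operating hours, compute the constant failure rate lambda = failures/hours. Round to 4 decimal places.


failures = 47
total_hours = 32100
lambda = 47 / 32100
lambda = 0.0015

0.0015


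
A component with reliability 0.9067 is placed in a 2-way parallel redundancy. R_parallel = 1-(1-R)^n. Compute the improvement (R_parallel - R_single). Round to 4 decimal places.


R_single = 0.9067, n = 2
1 - R_single = 0.0933
(1 - R_single)^n = 0.0933^2 = 0.0087
R_parallel = 1 - 0.0087 = 0.9913
Improvement = 0.9913 - 0.9067
Improvement = 0.0846

0.0846


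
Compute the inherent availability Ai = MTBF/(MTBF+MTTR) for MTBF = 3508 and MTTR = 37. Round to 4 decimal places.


MTBF = 3508
MTTR = 37
MTBF + MTTR = 3545
Ai = 3508 / 3545
Ai = 0.9896

0.9896


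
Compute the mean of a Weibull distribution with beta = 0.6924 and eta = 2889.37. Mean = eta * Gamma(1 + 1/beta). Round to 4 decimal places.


beta = 0.6924, eta = 2889.37
1/beta = 1.4443
1 + 1/beta = 2.4443
Gamma(2.4443) = 1.2792
Mean = 2889.37 * 1.2792
Mean = 3696.1457

3696.1457


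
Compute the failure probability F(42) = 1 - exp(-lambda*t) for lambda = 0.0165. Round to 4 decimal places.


lambda = 0.0165, t = 42
lambda * t = 0.693
exp(-0.693) = 0.5001
F(t) = 1 - 0.5001
F(t) = 0.4999

0.4999


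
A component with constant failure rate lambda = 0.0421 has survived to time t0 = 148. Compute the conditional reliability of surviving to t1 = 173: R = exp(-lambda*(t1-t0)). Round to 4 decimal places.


lambda = 0.0421
t0 = 148, t1 = 173
t1 - t0 = 25
lambda * (t1-t0) = 0.0421 * 25 = 1.0525
R = exp(-1.0525)
R = 0.3491

0.3491


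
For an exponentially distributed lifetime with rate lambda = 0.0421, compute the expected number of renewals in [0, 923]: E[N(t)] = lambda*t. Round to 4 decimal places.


lambda = 0.0421
t = 923
E[N(t)] = lambda * t
E[N(t)] = 0.0421 * 923
E[N(t)] = 38.8583

38.8583


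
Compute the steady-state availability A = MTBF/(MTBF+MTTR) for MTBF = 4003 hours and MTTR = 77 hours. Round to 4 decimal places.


MTBF = 4003
MTTR = 77
MTBF + MTTR = 4080
A = 4003 / 4080
A = 0.9811

0.9811


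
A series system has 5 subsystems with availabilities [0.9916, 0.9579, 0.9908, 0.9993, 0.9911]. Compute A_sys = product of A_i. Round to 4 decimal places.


Subsystems: [0.9916, 0.9579, 0.9908, 0.9993, 0.9911]
After subsystem 1 (A=0.9916): product = 0.9916
After subsystem 2 (A=0.9579): product = 0.9499
After subsystem 3 (A=0.9908): product = 0.9411
After subsystem 4 (A=0.9993): product = 0.9405
After subsystem 5 (A=0.9911): product = 0.9321
A_sys = 0.9321

0.9321


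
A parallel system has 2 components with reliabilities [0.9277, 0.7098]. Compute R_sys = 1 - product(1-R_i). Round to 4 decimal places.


Components: [0.9277, 0.7098]
(1 - 0.9277) = 0.0723, running product = 0.0723
(1 - 0.7098) = 0.2902, running product = 0.021
Product of (1-R_i) = 0.021
R_sys = 1 - 0.021 = 0.979

0.979


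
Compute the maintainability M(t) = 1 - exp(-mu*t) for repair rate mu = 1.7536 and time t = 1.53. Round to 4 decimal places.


mu = 1.7536, t = 1.53
mu * t = 1.7536 * 1.53 = 2.683
exp(-2.683) = 0.0684
M(t) = 1 - 0.0684
M(t) = 0.9316

0.9316


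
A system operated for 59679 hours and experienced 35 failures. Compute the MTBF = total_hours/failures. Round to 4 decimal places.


total_hours = 59679
failures = 35
MTBF = 59679 / 35
MTBF = 1705.1143

1705.1143


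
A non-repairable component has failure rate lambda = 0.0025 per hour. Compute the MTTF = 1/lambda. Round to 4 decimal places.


lambda = 0.0025
MTTF = 1 / 0.0025
MTTF = 400.0

400.0


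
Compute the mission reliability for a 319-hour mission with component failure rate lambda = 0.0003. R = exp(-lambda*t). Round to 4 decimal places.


lambda = 0.0003
mission_time = 319
lambda * t = 0.0003 * 319 = 0.0957
R = exp(-0.0957)
R = 0.9087

0.9087


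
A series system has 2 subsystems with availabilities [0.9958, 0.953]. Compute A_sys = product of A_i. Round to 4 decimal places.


Subsystems: [0.9958, 0.953]
After subsystem 1 (A=0.9958): product = 0.9958
After subsystem 2 (A=0.953): product = 0.949
A_sys = 0.949

0.949


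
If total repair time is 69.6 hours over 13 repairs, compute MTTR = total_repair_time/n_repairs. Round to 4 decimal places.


total_repair_time = 69.6
n_repairs = 13
MTTR = 69.6 / 13
MTTR = 5.3538

5.3538


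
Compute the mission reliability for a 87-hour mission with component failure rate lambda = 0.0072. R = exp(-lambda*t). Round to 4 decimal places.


lambda = 0.0072
mission_time = 87
lambda * t = 0.0072 * 87 = 0.6264
R = exp(-0.6264)
R = 0.5345

0.5345
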